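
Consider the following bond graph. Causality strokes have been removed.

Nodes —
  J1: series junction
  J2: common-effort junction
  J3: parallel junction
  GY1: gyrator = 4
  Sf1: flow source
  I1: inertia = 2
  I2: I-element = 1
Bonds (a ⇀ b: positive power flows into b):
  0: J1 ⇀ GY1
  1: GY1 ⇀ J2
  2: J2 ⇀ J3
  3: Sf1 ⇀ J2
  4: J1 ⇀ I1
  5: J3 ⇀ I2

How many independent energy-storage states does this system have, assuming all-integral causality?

2  (I1, I2 all integral)

β3 stroke→Sf1  (Sf1: flow source, stroke at near end)
β4 stroke→I1  (prefer integral on I1)
β0 stroke→J1  (J1: bond 4 brought flow, rest push out)
β1 stroke→J2  (through GY1, causality inverts; strokes same side of GY1)
β2 stroke→J3  (common-e at J2 fixed by 1)
β5 stroke→I2  (0-jn J3 has e-setter on 2)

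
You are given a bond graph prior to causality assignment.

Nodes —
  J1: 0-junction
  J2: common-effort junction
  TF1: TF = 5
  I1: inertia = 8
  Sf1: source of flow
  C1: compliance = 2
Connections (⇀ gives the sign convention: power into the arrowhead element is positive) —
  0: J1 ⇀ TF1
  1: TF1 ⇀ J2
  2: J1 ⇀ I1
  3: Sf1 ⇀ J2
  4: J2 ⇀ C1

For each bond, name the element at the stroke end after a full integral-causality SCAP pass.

b0 stroke→J1
b1 stroke→TF1
b2 stroke→I1
b3 stroke→Sf1
b4 stroke→J2

β3 stroke at Sf1  (Sf1 (Sf) sets flow on bond)
β2 stroke at I1  (I1 outputs flow p/I1)
β0 stroke at J1  (closing 0-jn rule on J1)
β1 stroke at TF1  (through TF1, causality passes straight; one stroke at TF1)
β4 stroke at J2  (J2: last free bond brings effort in)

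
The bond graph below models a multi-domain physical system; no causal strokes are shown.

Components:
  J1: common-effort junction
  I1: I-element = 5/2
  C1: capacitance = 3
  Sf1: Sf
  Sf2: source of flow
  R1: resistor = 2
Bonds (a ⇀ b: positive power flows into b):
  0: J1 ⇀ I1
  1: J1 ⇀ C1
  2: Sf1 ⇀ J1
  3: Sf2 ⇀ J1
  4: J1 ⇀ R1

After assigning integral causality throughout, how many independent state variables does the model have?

2  (C1, I1 all integral)

#2 →Sf1  (Sf1: flow source, stroke at near end)
#3 →Sf2  (source Sf2 imposes f)
#0 →I1  (prefer integral on I1)
#1 →J1  (prefer integral on C1)
#4 →R1  (common-e at J1 fixed by 1)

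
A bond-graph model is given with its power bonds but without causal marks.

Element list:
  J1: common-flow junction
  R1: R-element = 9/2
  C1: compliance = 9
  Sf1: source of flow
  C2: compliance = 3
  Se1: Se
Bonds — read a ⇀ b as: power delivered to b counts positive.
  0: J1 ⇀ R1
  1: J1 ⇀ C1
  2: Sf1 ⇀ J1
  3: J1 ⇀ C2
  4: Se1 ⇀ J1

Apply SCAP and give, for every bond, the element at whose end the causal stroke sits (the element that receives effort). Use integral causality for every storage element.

bond 0 stroke→J1
bond 1 stroke→J1
bond 2 stroke→Sf1
bond 3 stroke→J1
bond 4 stroke→J1

bond 2 |Sf1  (Sf1: flow source, stroke at near end)
bond 4 |J1  (Se1 (Se) sets effort on bond)
bond 0 |J1  (J1 flow already set via bond 2)
bond 1 |J1  (J1 flow already set via bond 2)
bond 3 |J1  (J1 flow already set via bond 2)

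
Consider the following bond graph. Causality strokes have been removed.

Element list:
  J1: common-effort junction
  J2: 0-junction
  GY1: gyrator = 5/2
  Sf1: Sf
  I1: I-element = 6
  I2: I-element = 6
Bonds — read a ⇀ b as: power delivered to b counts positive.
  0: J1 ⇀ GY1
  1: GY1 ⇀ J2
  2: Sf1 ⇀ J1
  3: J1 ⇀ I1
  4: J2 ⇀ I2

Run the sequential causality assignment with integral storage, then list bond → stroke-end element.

#0 stroke→J1
#1 stroke→J2
#2 stroke→Sf1
#3 stroke→I1
#4 stroke→I2

b2 |Sf1  (Sf1: flow source, stroke at near end)
b3 |I1  (I1: I, integral causality)
b0 |J1  (closing 0-jn rule on J1)
b1 |J2  (GY GY1: same side as bond 0)
b4 |I2  (common-e at J2 fixed by 1)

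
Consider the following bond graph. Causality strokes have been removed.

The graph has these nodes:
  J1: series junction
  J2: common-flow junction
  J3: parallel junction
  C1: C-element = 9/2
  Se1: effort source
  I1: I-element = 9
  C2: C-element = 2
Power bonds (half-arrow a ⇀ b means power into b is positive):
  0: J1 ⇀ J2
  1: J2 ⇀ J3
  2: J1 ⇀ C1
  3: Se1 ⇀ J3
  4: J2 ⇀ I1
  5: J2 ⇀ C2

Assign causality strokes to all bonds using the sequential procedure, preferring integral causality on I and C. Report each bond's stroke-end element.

bond 3 stroke→J3  (source Se1 imposes e)
bond 1 stroke→J2  (0-jn J3 has e-setter on 3)
bond 2 stroke→J1  (prefer integral on C1)
bond 0 stroke→J2  (J1 needs exactly one f-in)
bond 4 stroke→I1  (I1: I, integral causality)
bond 5 stroke→J2  (J2: bond 4 brought flow, rest push out)

b0 |J2
b1 |J2
b2 |J1
b3 |J3
b4 |I1
b5 |J2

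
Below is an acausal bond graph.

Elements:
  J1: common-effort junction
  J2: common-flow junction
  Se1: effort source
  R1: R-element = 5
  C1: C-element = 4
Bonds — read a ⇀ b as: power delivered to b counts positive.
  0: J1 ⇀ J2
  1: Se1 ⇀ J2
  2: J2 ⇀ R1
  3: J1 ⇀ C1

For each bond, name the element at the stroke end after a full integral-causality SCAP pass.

#1 stroke→J2  (source Se1 imposes e)
#3 stroke→J1  (C1 outputs effort q/C1)
#0 stroke→J2  (J1: bond 3 brought effort, rest push out)
#2 stroke→R1  (only one flow-in slot at J2)

β0 stroke at J2
β1 stroke at J2
β2 stroke at R1
β3 stroke at J1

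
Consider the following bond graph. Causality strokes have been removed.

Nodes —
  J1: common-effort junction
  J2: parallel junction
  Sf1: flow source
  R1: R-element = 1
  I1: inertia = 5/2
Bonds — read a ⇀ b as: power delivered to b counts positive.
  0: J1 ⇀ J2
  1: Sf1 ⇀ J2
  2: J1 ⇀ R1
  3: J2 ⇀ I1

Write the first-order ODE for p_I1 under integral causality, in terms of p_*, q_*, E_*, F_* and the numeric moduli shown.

β1 stroke at Sf1  (source Sf1 imposes f)
β3 stroke at I1  (I1 outputs flow p/I1)
β0 stroke at J2  (J2 needs exactly one e-in)
β2 stroke at J1  (closing 0-jn rule on J1)

dp_I1/dt = F_Sf1 - 2*p_I1/5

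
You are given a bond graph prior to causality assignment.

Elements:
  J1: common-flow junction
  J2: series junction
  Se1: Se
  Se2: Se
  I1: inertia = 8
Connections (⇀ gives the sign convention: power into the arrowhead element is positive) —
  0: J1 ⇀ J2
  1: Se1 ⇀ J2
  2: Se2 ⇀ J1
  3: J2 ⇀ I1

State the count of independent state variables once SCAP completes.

#1 stroke→J2  (Se1 fixes effort; stroke away)
#2 stroke→J1  (Se2 fixes effort; stroke away)
#0 stroke→J2  (J1 needs exactly one f-in)
#3 stroke→I1  (closing 1-jn rule on J2)

1  (I1 all integral)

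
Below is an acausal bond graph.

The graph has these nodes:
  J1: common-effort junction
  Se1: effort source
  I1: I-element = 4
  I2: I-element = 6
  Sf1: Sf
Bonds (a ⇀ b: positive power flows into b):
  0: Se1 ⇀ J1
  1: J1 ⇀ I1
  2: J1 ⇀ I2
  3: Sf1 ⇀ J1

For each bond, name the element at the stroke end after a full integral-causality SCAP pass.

b0 stroke→J1
b1 stroke→I1
b2 stroke→I2
b3 stroke→Sf1

β0 stroke at J1  (source Se1 imposes e)
β3 stroke at Sf1  (Sf1 fixes flow; stroke at Sf1)
β1 stroke at I1  (common-e at J1 fixed by 0)
β2 stroke at I2  (J1: bond 0 brought effort, rest push out)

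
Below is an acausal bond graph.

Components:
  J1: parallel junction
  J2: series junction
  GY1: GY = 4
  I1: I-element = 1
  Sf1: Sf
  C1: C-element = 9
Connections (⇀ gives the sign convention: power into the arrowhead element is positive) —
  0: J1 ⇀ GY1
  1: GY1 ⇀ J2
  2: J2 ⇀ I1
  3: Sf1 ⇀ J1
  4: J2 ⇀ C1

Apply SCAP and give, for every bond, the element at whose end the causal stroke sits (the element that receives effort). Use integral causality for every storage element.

bond 3 stroke→Sf1  (source Sf1 imposes f)
bond 0 stroke→J1  (only one effort-in slot at J1)
bond 1 stroke→J2  (GY GY1: same side as bond 0)
bond 2 stroke→I1  (I1 outputs flow p/I1)
bond 4 stroke→J2  (J2: bond 2 brought flow, rest push out)

b0 |J1
b1 |J2
b2 |I1
b3 |Sf1
b4 |J2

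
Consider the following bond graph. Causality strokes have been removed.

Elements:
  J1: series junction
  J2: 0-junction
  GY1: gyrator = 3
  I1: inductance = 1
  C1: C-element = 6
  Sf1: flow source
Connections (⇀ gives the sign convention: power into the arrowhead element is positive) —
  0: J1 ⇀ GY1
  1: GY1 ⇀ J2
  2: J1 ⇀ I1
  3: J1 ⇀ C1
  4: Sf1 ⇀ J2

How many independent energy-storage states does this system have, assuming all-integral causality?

#4 →Sf1  (Sf1 fixes flow; stroke at Sf1)
#1 →J2  (J2 needs exactly one e-in)
#0 →J1  (GY1 both-in/both-out from 1)
#2 →I1  (prefer integral on I1)
#3 →J1  (1-jn J1 has f-setter on 2)

2  (C1, I1 all integral)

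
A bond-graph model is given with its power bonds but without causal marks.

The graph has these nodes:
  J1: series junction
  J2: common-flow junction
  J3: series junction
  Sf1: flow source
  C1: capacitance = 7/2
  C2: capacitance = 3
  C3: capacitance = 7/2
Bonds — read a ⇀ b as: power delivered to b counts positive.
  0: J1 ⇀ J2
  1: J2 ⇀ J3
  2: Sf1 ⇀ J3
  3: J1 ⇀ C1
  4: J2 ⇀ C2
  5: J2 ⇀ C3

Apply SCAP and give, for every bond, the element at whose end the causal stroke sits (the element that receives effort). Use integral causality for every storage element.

bond 0 →J2
bond 1 →J3
bond 2 →Sf1
bond 3 →J1
bond 4 →J2
bond 5 →J2

#2 →Sf1  (Sf1: flow source, stroke at near end)
#1 →J3  (common-f at J3 fixed by 2)
#0 →J2  (J2 flow already set via bond 1)
#4 →J2  (common-f at J2 fixed by 1)
#5 →J2  (1-jn J2 has f-setter on 1)
#3 →J1  (1-jn J1 has f-setter on 0)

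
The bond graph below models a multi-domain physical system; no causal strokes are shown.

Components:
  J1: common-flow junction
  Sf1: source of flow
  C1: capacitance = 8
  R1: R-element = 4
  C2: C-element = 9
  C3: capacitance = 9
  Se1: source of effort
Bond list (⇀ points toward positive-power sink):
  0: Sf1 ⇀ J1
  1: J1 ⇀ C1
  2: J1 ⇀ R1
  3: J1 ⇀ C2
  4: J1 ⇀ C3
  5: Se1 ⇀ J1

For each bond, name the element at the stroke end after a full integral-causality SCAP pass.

β0 stroke→Sf1  (source Sf1 imposes f)
β5 stroke→J1  (Se1: effort source, stroke at far end)
β1 stroke→J1  (J1: bond 0 brought flow, rest push out)
β2 stroke→J1  (J1: bond 0 brought flow, rest push out)
β3 stroke→J1  (1-jn J1 has f-setter on 0)
β4 stroke→J1  (1-jn J1 has f-setter on 0)

bond 0 stroke at Sf1
bond 1 stroke at J1
bond 2 stroke at J1
bond 3 stroke at J1
bond 4 stroke at J1
bond 5 stroke at J1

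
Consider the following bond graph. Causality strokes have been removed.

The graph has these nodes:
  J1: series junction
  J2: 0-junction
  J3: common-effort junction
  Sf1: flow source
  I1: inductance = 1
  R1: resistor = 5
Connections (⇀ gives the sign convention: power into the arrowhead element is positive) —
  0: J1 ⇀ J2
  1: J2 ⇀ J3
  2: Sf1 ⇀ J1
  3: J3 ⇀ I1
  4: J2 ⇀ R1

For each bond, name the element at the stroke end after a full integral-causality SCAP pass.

bond 2 →Sf1  (Sf1: flow source, stroke at near end)
bond 0 →J1  (1-jn J1 has f-setter on 2)
bond 3 →I1  (I1 outputs flow p/I1)
bond 1 →J3  (J3: last free bond brings effort in)
bond 4 →J2  (only one effort-in slot at J2)

bond 0 |J1
bond 1 |J3
bond 2 |Sf1
bond 3 |I1
bond 4 |J2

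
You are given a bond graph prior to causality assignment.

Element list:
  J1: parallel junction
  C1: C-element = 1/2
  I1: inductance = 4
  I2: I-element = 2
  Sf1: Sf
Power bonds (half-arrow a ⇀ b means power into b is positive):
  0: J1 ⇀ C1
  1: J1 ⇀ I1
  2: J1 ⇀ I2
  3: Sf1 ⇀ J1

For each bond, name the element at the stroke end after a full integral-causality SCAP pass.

b3 stroke→Sf1  (Sf1 (Sf) sets flow on bond)
b0 stroke→J1  (prefer integral on C1)
b1 stroke→I1  (J1 effort already set via bond 0)
b2 stroke→I2  (J1: bond 0 brought effort, rest push out)

bond 0 stroke→J1
bond 1 stroke→I1
bond 2 stroke→I2
bond 3 stroke→Sf1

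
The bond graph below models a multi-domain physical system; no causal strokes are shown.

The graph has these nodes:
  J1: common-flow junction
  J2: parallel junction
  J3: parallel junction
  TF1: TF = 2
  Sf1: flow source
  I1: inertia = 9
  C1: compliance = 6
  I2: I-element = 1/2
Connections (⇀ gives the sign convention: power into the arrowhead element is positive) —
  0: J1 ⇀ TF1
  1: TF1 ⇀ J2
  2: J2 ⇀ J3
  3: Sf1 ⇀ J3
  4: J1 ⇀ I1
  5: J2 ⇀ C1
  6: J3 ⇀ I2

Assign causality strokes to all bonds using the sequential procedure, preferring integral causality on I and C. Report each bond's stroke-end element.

b3 stroke→Sf1  (Sf1 (Sf) sets flow on bond)
b4 stroke→I1  (I1 integral (f out))
b0 stroke→J1  (1-jn J1 has f-setter on 4)
b1 stroke→TF1  (TF1 one-in-one-out from 0)
b5 stroke→J2  (C1 integral (e out))
b2 stroke→J3  (common-e at J2 fixed by 5)
b6 stroke→I2  (J3 effort already set via bond 2)

bond 0 stroke→J1
bond 1 stroke→TF1
bond 2 stroke→J3
bond 3 stroke→Sf1
bond 4 stroke→I1
bond 5 stroke→J2
bond 6 stroke→I2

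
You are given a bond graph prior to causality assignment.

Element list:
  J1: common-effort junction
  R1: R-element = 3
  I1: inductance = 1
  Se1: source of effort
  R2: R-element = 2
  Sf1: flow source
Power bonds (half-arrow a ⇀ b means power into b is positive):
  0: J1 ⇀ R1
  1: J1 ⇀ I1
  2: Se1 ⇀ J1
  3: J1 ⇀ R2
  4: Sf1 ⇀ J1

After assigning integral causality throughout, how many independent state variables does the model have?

1  (I1 all integral)

b2 |J1  (Se1 fixes effort; stroke away)
b4 |Sf1  (Sf1 fixes flow; stroke at Sf1)
b0 |R1  (common-e at J1 fixed by 2)
b1 |I1  (0-jn J1 has e-setter on 2)
b3 |R2  (J1 effort already set via bond 2)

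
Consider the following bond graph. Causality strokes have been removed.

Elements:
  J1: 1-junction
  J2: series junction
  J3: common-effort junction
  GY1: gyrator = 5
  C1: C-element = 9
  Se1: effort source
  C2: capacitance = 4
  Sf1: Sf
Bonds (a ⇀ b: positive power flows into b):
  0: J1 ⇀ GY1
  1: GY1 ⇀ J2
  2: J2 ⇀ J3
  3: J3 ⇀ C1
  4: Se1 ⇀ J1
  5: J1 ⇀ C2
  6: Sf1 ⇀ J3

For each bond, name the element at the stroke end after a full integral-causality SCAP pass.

#0 |GY1
#1 |GY1
#2 |J2
#3 |J3
#4 |J1
#5 |J1
#6 |Sf1

β4 →J1  (Se1: effort source, stroke at far end)
β6 →Sf1  (Sf1: flow source, stroke at near end)
β3 →J3  (prefer integral on C1)
β2 →J2  (J3: bond 3 brought effort, rest push out)
β1 →GY1  (J2: last free bond brings flow in)
β0 →GY1  (GY1 both-in/both-out from 1)
β5 →J1  (J1 flow already set via bond 0)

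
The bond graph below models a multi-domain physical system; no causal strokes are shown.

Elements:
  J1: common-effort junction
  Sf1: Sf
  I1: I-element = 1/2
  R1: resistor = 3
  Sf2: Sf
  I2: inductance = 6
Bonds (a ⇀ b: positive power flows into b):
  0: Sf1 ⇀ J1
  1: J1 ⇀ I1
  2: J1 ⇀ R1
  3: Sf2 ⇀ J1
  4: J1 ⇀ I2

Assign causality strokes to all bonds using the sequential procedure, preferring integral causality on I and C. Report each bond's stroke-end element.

β0 →Sf1
β1 →I1
β2 →J1
β3 →Sf2
β4 →I2

bond 0 stroke at Sf1  (Sf1 fixes flow; stroke at Sf1)
bond 3 stroke at Sf2  (Sf2 fixes flow; stroke at Sf2)
bond 1 stroke at I1  (I1: I, integral causality)
bond 4 stroke at I2  (prefer integral on I2)
bond 2 stroke at J1  (J1: last free bond brings effort in)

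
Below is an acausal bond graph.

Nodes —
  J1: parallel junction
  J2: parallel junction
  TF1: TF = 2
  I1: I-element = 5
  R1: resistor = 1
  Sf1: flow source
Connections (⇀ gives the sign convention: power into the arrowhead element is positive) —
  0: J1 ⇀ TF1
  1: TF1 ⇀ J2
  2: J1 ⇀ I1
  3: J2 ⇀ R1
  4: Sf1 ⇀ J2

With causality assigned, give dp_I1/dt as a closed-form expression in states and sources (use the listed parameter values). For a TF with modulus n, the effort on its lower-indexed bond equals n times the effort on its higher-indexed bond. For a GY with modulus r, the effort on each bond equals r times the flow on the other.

dp_I1/dt = 2*F_Sf1 - 4*p_I1/5

bond 4 stroke at Sf1  (Sf1: flow source, stroke at near end)
bond 2 stroke at I1  (prefer integral on I1)
bond 0 stroke at J1  (J1 needs exactly one e-in)
bond 1 stroke at TF1  (TF TF1: opposite of bond 0)
bond 3 stroke at J2  (J2 needs exactly one e-in)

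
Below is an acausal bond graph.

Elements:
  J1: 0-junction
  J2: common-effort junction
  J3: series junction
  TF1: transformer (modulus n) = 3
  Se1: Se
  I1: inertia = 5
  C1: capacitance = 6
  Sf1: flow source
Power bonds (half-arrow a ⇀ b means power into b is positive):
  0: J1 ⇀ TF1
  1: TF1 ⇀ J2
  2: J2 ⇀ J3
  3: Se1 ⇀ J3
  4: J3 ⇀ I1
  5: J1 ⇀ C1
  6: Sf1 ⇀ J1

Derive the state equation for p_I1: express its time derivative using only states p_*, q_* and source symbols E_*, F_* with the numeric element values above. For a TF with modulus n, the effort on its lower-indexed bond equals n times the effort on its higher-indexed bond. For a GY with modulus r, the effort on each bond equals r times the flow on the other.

dp_I1/dt = E_Se1 + q_C1/18

b3 stroke→J3  (Se1 (Se) sets effort on bond)
b6 stroke→Sf1  (source Sf1 imposes f)
b4 stroke→I1  (I1 integral (f out))
b2 stroke→J3  (J3: bond 4 brought flow, rest push out)
b1 stroke→J2  (closing 0-jn rule on J2)
b0 stroke→TF1  (TF TF1: opposite of bond 1)
b5 stroke→J1  (only one effort-in slot at J1)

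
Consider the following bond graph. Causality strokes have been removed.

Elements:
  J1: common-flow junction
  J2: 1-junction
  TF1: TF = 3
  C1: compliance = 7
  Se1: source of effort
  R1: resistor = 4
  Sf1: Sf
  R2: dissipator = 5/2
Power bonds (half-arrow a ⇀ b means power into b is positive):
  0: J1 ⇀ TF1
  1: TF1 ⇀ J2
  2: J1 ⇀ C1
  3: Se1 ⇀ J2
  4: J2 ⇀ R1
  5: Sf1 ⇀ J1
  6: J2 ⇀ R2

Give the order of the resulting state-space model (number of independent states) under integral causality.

1  (C1 all integral)

β3 stroke→J2  (Se1 (Se) sets effort on bond)
β5 stroke→Sf1  (source Sf1 imposes f)
β0 stroke→J1  (common-f at J1 fixed by 5)
β2 stroke→J1  (1-jn J1 has f-setter on 5)
β1 stroke→TF1  (TF1 one-in-one-out from 0)
β4 stroke→J2  (common-f at J2 fixed by 1)
β6 stroke→J2  (common-f at J2 fixed by 1)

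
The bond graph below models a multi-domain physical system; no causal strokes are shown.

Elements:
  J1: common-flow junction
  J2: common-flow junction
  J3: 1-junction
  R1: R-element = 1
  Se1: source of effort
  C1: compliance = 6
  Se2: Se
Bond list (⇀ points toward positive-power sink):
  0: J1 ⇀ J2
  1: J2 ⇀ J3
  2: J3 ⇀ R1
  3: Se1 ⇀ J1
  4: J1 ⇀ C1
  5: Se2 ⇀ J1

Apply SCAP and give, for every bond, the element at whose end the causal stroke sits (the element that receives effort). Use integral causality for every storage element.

b0 →J2
b1 →J3
b2 →R1
b3 →J1
b4 →J1
b5 →J1

bond 3 →J1  (Se1 fixes effort; stroke away)
bond 5 →J1  (Se2: effort source, stroke at far end)
bond 4 →J1  (C1 integral (e out))
bond 0 →J2  (J1 needs exactly one f-in)
bond 1 →J3  (closing 1-jn rule on J2)
bond 2 →R1  (J3 needs exactly one f-in)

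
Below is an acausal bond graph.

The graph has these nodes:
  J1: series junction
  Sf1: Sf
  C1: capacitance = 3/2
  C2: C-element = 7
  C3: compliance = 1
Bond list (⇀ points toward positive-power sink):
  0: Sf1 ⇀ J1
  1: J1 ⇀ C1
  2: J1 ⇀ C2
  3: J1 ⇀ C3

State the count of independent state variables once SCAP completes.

3  (C1, C2, C3 all integral)

#0 |Sf1  (Sf1 (Sf) sets flow on bond)
#1 |J1  (J1: bond 0 brought flow, rest push out)
#2 |J1  (common-f at J1 fixed by 0)
#3 |J1  (common-f at J1 fixed by 0)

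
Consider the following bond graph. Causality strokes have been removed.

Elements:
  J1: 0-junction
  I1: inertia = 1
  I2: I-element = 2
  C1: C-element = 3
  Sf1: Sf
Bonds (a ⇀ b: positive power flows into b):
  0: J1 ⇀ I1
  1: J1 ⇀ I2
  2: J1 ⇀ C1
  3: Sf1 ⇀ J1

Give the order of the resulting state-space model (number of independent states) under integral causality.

3  (C1, I1, I2 all integral)

#3 →Sf1  (Sf1 fixes flow; stroke at Sf1)
#0 →I1  (I1 integral (f out))
#1 →I2  (I2: I, integral causality)
#2 →J1  (only one effort-in slot at J1)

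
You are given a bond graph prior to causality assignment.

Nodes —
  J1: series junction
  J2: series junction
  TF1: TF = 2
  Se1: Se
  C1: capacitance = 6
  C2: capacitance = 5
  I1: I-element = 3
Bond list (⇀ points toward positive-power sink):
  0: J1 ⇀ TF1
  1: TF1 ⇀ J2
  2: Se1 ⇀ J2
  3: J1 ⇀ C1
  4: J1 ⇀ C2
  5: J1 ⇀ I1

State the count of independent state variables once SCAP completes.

β2 |J2  (Se1: effort source, stroke at far end)
β1 |TF1  (J2 needs exactly one f-in)
β0 |J1  (TF1: transformer flips bond 1)
β3 |J1  (C1 outputs effort q/C1)
β4 |J1  (C2: C, integral causality)
β5 |I1  (closing 1-jn rule on J1)

3  (C1, C2, I1 all integral)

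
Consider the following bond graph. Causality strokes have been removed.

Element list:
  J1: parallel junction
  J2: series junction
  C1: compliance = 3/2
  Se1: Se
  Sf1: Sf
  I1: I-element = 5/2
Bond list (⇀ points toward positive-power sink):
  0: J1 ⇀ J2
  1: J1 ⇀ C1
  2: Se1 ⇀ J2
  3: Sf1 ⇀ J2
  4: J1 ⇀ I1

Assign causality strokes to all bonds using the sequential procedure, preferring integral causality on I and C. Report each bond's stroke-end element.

#2 |J2  (Se1 (Se) sets effort on bond)
#3 |Sf1  (Sf1 (Sf) sets flow on bond)
#0 |J2  (J2: bond 3 brought flow, rest push out)
#1 |J1  (prefer integral on C1)
#4 |I1  (J1: bond 1 brought effort, rest push out)

β0 →J2
β1 →J1
β2 →J2
β3 →Sf1
β4 →I1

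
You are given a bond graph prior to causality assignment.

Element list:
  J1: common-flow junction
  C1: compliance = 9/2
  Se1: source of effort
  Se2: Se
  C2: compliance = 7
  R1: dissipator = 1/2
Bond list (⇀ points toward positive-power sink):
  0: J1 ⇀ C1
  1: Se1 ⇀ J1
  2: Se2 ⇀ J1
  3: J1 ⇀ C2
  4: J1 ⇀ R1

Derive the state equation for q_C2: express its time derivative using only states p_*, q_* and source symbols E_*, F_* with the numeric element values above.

dq_C2/dt = 2*E_Se1 + 2*E_Se2 - 4*q_C1/9 - 2*q_C2/7

b1 stroke→J1  (source Se1 imposes e)
b2 stroke→J1  (Se2 fixes effort; stroke away)
b0 stroke→J1  (prefer integral on C1)
b3 stroke→J1  (C2 outputs effort q/C2)
b4 stroke→R1  (only one flow-in slot at J1)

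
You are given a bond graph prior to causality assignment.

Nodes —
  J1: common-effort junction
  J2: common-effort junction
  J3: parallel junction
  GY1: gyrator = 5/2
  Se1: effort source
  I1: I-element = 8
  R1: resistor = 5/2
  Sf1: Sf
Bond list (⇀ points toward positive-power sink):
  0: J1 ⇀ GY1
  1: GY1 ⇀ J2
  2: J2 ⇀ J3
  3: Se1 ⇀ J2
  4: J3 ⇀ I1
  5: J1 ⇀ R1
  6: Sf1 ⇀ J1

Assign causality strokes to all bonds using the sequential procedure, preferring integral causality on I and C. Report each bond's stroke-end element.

bond 0 |GY1
bond 1 |GY1
bond 2 |J3
bond 3 |J2
bond 4 |I1
bond 5 |J1
bond 6 |Sf1

#3 |J2  (source Se1 imposes e)
#6 |Sf1  (Sf1 (Sf) sets flow on bond)
#1 |GY1  (J2: bond 3 brought effort, rest push out)
#2 |J3  (common-e at J2 fixed by 3)
#4 |I1  (0-jn J3 has e-setter on 2)
#0 |GY1  (through GY1, causality inverts; strokes same side of GY1)
#5 |J1  (only one effort-in slot at J1)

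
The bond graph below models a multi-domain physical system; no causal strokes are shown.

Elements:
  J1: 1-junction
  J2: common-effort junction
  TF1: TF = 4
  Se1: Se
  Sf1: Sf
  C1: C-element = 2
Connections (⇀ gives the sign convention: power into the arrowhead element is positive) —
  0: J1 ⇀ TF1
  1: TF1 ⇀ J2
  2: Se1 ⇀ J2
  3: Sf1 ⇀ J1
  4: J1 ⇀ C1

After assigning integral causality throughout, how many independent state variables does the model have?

1  (C1 all integral)

b2 stroke→J2  (Se1: effort source, stroke at far end)
b3 stroke→Sf1  (Sf1: flow source, stroke at near end)
b0 stroke→J1  (J1: bond 3 brought flow, rest push out)
b4 stroke→J1  (common-f at J1 fixed by 3)
b1 stroke→TF1  (0-jn J2 has e-setter on 2)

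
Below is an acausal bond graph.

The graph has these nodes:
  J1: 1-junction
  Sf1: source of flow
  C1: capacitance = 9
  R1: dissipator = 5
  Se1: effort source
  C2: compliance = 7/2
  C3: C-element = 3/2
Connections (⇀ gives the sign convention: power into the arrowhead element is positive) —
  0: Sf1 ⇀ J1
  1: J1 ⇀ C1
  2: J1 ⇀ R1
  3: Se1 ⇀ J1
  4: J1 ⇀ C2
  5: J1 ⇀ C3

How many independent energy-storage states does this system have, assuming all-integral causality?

β0 |Sf1  (Sf1: flow source, stroke at near end)
β3 |J1  (Se1 (Se) sets effort on bond)
β1 |J1  (common-f at J1 fixed by 0)
β2 |J1  (J1 flow already set via bond 0)
β4 |J1  (J1: bond 0 brought flow, rest push out)
β5 |J1  (J1 flow already set via bond 0)

3  (C1, C2, C3 all integral)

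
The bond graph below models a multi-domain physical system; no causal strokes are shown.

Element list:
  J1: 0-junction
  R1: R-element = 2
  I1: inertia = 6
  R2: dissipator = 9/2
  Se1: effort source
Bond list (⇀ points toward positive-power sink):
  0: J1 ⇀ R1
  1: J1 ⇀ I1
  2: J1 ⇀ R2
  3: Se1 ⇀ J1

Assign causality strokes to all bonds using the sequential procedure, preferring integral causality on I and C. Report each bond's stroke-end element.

b3 stroke at J1  (source Se1 imposes e)
b0 stroke at R1  (common-e at J1 fixed by 3)
b1 stroke at I1  (J1: bond 3 brought effort, rest push out)
b2 stroke at R2  (J1: bond 3 brought effort, rest push out)

β0 |R1
β1 |I1
β2 |R2
β3 |J1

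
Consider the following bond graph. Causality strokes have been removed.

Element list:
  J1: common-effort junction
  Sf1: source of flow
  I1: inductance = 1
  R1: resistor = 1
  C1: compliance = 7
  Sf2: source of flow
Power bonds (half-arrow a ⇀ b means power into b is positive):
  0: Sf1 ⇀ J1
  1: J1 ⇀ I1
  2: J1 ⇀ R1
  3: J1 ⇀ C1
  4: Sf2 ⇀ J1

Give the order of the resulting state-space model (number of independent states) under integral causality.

b0 |Sf1  (Sf1 fixes flow; stroke at Sf1)
b4 |Sf2  (Sf2 fixes flow; stroke at Sf2)
b1 |I1  (prefer integral on I1)
b3 |J1  (prefer integral on C1)
b2 |R1  (0-jn J1 has e-setter on 3)

2  (C1, I1 all integral)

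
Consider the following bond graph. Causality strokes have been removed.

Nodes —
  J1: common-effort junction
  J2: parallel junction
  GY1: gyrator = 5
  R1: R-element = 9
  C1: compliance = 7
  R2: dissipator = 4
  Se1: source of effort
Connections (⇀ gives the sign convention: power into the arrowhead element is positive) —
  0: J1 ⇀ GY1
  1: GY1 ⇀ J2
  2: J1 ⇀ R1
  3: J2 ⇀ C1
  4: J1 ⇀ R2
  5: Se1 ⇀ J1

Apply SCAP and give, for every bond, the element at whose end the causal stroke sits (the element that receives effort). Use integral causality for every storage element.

b0 →GY1
b1 →GY1
b2 →R1
b3 →J2
b4 →R2
b5 →J1

bond 5 |J1  (source Se1 imposes e)
bond 0 |GY1  (common-e at J1 fixed by 5)
bond 2 |R1  (J1: bond 5 brought effort, rest push out)
bond 4 |R2  (J1: bond 5 brought effort, rest push out)
bond 1 |GY1  (GY1 both-in/both-out from 0)
bond 3 |J2  (J2 needs exactly one e-in)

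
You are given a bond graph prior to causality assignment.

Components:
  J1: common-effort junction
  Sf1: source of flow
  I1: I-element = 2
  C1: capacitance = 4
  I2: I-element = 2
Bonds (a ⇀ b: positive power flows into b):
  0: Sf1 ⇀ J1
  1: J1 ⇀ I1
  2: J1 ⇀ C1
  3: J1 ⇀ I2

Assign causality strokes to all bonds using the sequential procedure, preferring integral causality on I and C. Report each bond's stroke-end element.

b0 stroke at Sf1
b1 stroke at I1
b2 stroke at J1
b3 stroke at I2

#0 |Sf1  (Sf1 (Sf) sets flow on bond)
#1 |I1  (I1 outputs flow p/I1)
#2 |J1  (C1 outputs effort q/C1)
#3 |I2  (common-e at J1 fixed by 2)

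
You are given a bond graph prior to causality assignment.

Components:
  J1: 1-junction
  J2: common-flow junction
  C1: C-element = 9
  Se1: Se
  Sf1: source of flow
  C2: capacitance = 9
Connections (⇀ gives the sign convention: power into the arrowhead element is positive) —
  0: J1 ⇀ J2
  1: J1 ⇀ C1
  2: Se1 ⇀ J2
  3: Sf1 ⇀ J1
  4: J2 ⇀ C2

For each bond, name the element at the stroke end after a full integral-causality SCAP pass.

β2 |J2  (Se1: effort source, stroke at far end)
β3 |Sf1  (source Sf1 imposes f)
β0 |J1  (1-jn J1 has f-setter on 3)
β1 |J1  (J1: bond 3 brought flow, rest push out)
β4 |J2  (1-jn J2 has f-setter on 0)

β0 stroke at J1
β1 stroke at J1
β2 stroke at J2
β3 stroke at Sf1
β4 stroke at J2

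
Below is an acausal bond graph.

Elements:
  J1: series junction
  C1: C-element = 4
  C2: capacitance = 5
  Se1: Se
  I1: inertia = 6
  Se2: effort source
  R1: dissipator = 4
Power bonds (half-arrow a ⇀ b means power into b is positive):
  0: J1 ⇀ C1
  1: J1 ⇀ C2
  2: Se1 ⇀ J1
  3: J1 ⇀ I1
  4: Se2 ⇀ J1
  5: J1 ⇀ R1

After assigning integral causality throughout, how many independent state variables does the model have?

b2 |J1  (Se1 fixes effort; stroke away)
b4 |J1  (Se2 fixes effort; stroke away)
b0 |J1  (prefer integral on C1)
b1 |J1  (C2 integral (e out))
b3 |I1  (I1 integral (f out))
b5 |J1  (1-jn J1 has f-setter on 3)

3  (C1, C2, I1 all integral)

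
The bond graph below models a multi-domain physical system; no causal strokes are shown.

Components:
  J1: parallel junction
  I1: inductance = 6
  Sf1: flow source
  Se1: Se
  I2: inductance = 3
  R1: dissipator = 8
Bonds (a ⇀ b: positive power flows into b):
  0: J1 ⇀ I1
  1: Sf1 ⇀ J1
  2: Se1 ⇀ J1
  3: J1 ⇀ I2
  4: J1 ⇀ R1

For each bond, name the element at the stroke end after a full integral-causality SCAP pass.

b1 |Sf1  (Sf1: flow source, stroke at near end)
b2 |J1  (source Se1 imposes e)
b0 |I1  (common-e at J1 fixed by 2)
b3 |I2  (J1 effort already set via bond 2)
b4 |R1  (common-e at J1 fixed by 2)

b0 stroke→I1
b1 stroke→Sf1
b2 stroke→J1
b3 stroke→I2
b4 stroke→R1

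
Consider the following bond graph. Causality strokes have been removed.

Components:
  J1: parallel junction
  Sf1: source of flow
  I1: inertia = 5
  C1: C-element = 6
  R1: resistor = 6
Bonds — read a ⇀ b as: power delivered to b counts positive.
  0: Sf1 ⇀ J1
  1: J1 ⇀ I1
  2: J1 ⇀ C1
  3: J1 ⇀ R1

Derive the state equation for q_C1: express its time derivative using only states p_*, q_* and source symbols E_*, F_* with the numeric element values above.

dq_C1/dt = F_Sf1 - p_I1/5 - q_C1/36

β0 stroke at Sf1  (Sf1 fixes flow; stroke at Sf1)
β1 stroke at I1  (I1: I, integral causality)
β2 stroke at J1  (C1 integral (e out))
β3 stroke at R1  (J1: bond 2 brought effort, rest push out)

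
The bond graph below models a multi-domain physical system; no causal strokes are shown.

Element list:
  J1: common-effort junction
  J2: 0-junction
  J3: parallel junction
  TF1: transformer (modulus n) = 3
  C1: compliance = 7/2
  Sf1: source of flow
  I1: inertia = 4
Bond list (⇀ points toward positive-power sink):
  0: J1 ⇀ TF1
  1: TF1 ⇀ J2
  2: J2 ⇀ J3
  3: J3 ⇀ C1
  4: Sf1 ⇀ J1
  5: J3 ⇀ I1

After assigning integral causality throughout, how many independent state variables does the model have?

2  (C1, I1 all integral)

bond 4 stroke at Sf1  (Sf1 (Sf) sets flow on bond)
bond 0 stroke at J1  (J1: last free bond brings effort in)
bond 1 stroke at TF1  (through TF1, causality passes straight; one stroke at TF1)
bond 2 stroke at J2  (only one effort-in slot at J2)
bond 3 stroke at J3  (C1 integral (e out))
bond 5 stroke at I1  (J3 effort already set via bond 3)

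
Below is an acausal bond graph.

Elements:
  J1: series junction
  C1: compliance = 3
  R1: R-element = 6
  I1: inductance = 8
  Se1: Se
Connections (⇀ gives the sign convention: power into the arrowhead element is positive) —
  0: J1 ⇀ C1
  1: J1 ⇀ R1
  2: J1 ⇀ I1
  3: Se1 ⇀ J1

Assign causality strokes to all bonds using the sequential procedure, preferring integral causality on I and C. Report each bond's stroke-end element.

#3 stroke→J1  (Se1: effort source, stroke at far end)
#0 stroke→J1  (C1 integral (e out))
#2 stroke→I1  (I1: I, integral causality)
#1 stroke→J1  (J1: bond 2 brought flow, rest push out)

b0 →J1
b1 →J1
b2 →I1
b3 →J1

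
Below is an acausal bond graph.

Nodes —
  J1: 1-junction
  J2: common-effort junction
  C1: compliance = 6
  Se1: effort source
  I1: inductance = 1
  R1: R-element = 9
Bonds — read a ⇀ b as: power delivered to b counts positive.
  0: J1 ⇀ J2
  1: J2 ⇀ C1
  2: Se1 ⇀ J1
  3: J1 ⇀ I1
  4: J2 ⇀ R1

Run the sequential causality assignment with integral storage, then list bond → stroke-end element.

β0 stroke at J1
β1 stroke at J2
β2 stroke at J1
β3 stroke at I1
β4 stroke at R1

#2 |J1  (Se1 (Se) sets effort on bond)
#1 |J2  (C1: C, integral causality)
#0 |J1  (0-jn J2 has e-setter on 1)
#4 |R1  (J2 effort already set via bond 1)
#3 |I1  (closing 1-jn rule on J1)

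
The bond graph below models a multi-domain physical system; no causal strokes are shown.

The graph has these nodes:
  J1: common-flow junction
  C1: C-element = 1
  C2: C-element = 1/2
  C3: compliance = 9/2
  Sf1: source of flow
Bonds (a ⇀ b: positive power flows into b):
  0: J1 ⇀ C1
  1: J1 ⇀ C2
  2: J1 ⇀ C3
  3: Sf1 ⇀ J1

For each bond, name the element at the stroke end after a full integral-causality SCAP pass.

b3 →Sf1  (source Sf1 imposes f)
b0 →J1  (1-jn J1 has f-setter on 3)
b1 →J1  (J1 flow already set via bond 3)
b2 →J1  (common-f at J1 fixed by 3)

bond 0 stroke→J1
bond 1 stroke→J1
bond 2 stroke→J1
bond 3 stroke→Sf1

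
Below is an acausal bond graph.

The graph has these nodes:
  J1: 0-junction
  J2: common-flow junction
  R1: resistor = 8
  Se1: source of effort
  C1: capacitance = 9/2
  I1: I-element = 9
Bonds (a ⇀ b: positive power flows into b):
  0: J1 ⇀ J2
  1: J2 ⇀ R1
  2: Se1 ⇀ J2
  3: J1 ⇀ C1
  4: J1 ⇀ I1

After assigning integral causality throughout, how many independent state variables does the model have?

β2 |J2  (Se1: effort source, stroke at far end)
β3 |J1  (prefer integral on C1)
β0 |J2  (J1 effort already set via bond 3)
β4 |I1  (common-e at J1 fixed by 3)
β1 |R1  (J2: last free bond brings flow in)

2  (C1, I1 all integral)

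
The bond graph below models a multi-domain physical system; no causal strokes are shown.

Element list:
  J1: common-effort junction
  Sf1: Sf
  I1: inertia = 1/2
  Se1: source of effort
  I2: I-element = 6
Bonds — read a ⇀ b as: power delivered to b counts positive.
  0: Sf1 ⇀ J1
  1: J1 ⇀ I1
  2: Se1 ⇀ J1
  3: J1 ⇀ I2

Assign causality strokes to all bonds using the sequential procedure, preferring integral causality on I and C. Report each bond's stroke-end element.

b0 →Sf1
b1 →I1
b2 →J1
b3 →I2

#0 →Sf1  (Sf1 (Sf) sets flow on bond)
#2 →J1  (Se1 (Se) sets effort on bond)
#1 →I1  (J1 effort already set via bond 2)
#3 →I2  (0-jn J1 has e-setter on 2)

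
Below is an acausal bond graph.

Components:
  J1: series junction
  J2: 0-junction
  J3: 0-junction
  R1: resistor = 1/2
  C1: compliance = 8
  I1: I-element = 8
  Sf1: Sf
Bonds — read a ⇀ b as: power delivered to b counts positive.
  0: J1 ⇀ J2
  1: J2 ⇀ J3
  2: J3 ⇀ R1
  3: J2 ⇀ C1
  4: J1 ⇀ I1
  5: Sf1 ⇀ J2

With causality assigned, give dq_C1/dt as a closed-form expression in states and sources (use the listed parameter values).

dq_C1/dt = F_Sf1 + p_I1/8 - q_C1/4

β5 stroke→Sf1  (source Sf1 imposes f)
β3 stroke→J2  (C1 outputs effort q/C1)
β0 stroke→J1  (common-e at J2 fixed by 3)
β1 stroke→J3  (common-e at J2 fixed by 3)
β2 stroke→R1  (common-e at J3 fixed by 1)
β4 stroke→I1  (only one flow-in slot at J1)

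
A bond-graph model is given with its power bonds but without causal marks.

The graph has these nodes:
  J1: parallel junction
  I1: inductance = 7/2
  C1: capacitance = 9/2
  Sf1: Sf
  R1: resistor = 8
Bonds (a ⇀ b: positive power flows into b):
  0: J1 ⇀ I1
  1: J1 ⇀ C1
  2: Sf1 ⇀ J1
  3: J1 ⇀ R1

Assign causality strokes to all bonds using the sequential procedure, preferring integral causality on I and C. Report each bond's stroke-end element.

β0 |I1
β1 |J1
β2 |Sf1
β3 |R1

bond 2 stroke→Sf1  (Sf1 (Sf) sets flow on bond)
bond 0 stroke→I1  (I1 outputs flow p/I1)
bond 1 stroke→J1  (C1 outputs effort q/C1)
bond 3 stroke→R1  (common-e at J1 fixed by 1)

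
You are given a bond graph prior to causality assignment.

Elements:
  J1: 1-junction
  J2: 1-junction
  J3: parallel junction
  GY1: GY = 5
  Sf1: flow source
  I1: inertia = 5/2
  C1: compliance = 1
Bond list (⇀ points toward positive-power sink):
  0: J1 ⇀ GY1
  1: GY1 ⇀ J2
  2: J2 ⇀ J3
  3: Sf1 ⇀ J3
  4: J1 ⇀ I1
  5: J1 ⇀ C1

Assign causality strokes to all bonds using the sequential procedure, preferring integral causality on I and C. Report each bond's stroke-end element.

bond 3 stroke at Sf1  (source Sf1 imposes f)
bond 2 stroke at J3  (only one effort-in slot at J3)
bond 1 stroke at J2  (1-jn J2 has f-setter on 2)
bond 0 stroke at J1  (GY1 both-in/both-out from 1)
bond 4 stroke at I1  (I1 integral (f out))
bond 5 stroke at J1  (J1: bond 4 brought flow, rest push out)

b0 stroke at J1
b1 stroke at J2
b2 stroke at J3
b3 stroke at Sf1
b4 stroke at I1
b5 stroke at J1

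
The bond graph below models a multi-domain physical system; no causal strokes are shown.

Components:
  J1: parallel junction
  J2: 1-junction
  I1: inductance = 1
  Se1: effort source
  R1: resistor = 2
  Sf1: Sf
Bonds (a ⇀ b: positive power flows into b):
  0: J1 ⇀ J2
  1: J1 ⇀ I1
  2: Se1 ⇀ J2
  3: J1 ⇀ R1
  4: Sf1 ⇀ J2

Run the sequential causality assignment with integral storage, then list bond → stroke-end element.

b0 stroke→J2
b1 stroke→I1
b2 stroke→J2
b3 stroke→J1
b4 stroke→Sf1

β2 |J2  (source Se1 imposes e)
β4 |Sf1  (Sf1 (Sf) sets flow on bond)
β0 |J2  (J2 flow already set via bond 4)
β1 |I1  (I1: I, integral causality)
β3 |J1  (J1: last free bond brings effort in)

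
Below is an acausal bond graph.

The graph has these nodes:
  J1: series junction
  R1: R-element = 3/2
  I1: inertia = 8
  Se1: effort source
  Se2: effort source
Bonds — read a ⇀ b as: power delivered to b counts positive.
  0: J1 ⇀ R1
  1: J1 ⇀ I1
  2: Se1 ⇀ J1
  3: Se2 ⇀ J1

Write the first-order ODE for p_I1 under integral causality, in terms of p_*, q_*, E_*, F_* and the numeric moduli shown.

#2 |J1  (Se1 (Se) sets effort on bond)
#3 |J1  (source Se2 imposes e)
#1 |I1  (I1 outputs flow p/I1)
#0 |J1  (J1: bond 1 brought flow, rest push out)

dp_I1/dt = E_Se1 + E_Se2 - 3*p_I1/16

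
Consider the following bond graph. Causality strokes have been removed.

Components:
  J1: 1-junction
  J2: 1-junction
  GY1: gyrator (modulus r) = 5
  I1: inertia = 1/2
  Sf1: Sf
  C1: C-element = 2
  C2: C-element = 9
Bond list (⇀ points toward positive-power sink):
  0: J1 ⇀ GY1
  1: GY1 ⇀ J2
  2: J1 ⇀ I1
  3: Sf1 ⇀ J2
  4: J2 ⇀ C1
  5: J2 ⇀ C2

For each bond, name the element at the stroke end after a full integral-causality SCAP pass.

bond 3 →Sf1  (source Sf1 imposes f)
bond 1 →J2  (J2 flow already set via bond 3)
bond 4 →J2  (1-jn J2 has f-setter on 3)
bond 5 →J2  (J2: bond 3 brought flow, rest push out)
bond 0 →J1  (GY GY1: same side as bond 1)
bond 2 →I1  (closing 1-jn rule on J1)

b0 stroke at J1
b1 stroke at J2
b2 stroke at I1
b3 stroke at Sf1
b4 stroke at J2
b5 stroke at J2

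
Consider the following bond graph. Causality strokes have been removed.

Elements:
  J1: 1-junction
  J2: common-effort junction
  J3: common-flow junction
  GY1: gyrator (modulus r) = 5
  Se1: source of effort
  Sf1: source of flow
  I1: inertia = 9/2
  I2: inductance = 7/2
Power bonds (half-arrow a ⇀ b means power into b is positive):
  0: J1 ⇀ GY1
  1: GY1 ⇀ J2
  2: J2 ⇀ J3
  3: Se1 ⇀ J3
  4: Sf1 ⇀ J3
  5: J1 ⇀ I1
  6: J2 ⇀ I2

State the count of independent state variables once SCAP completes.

2  (I1, I2 all integral)

β3 |J3  (Se1 (Se) sets effort on bond)
β4 |Sf1  (Sf1: flow source, stroke at near end)
β2 |J3  (common-f at J3 fixed by 4)
β5 |I1  (I1: I, integral causality)
β0 |J1  (1-jn J1 has f-setter on 5)
β1 |J2  (through GY1, causality inverts; strokes same side of GY1)
β6 |I2  (J2: bond 1 brought effort, rest push out)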